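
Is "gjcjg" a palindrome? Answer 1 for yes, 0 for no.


Input: gjcjg
Reversed: gjcjg
  Compare pos 0 ('g') with pos 4 ('g'): match
  Compare pos 1 ('j') with pos 3 ('j'): match
Result: palindrome

1


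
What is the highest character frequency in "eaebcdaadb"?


Input: eaebcdaadb
Character counts:
  'a': 3
  'b': 2
  'c': 1
  'd': 2
  'e': 2
Maximum frequency: 3

3


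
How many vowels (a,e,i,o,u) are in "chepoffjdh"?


Input: chepoffjdh
Checking each character:
  'c' at position 0: consonant
  'h' at position 1: consonant
  'e' at position 2: vowel (running total: 1)
  'p' at position 3: consonant
  'o' at position 4: vowel (running total: 2)
  'f' at position 5: consonant
  'f' at position 6: consonant
  'j' at position 7: consonant
  'd' at position 8: consonant
  'h' at position 9: consonant
Total vowels: 2

2


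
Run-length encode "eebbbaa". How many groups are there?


Input: eebbbaa
Scanning for consecutive runs:
  Group 1: 'e' x 2 (positions 0-1)
  Group 2: 'b' x 3 (positions 2-4)
  Group 3: 'a' x 2 (positions 5-6)
Total groups: 3

3


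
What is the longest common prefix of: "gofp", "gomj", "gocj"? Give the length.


Words: gofp, gomj, gocj
  Position 0: all 'g' => match
  Position 1: all 'o' => match
  Position 2: ('f', 'm', 'c') => mismatch, stop
LCP = "go" (length 2)

2


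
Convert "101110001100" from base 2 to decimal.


Input: "101110001100" in base 2
Positional expansion:
  Digit '1' (value 1) x 2^11 = 2048
  Digit '0' (value 0) x 2^10 = 0
  Digit '1' (value 1) x 2^9 = 512
  Digit '1' (value 1) x 2^8 = 256
  Digit '1' (value 1) x 2^7 = 128
  Digit '0' (value 0) x 2^6 = 0
  Digit '0' (value 0) x 2^5 = 0
  Digit '0' (value 0) x 2^4 = 0
  Digit '1' (value 1) x 2^3 = 8
  Digit '1' (value 1) x 2^2 = 4
  Digit '0' (value 0) x 2^1 = 0
  Digit '0' (value 0) x 2^0 = 0
Sum = 2956

2956


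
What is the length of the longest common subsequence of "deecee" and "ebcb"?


LCS of "deecee" and "ebcb"
DP table:
           e    b    c    b
      0    0    0    0    0
  d   0    0    0    0    0
  e   0    1    1    1    1
  e   0    1    1    1    1
  c   0    1    1    2    2
  e   0    1    1    2    2
  e   0    1    1    2    2
LCS length = dp[6][4] = 2

2


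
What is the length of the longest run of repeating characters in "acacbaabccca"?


Input: "acacbaabccca"
Scanning for longest run:
  Position 1 ('c'): new char, reset run to 1
  Position 2 ('a'): new char, reset run to 1
  Position 3 ('c'): new char, reset run to 1
  Position 4 ('b'): new char, reset run to 1
  Position 5 ('a'): new char, reset run to 1
  Position 6 ('a'): continues run of 'a', length=2
  Position 7 ('b'): new char, reset run to 1
  Position 8 ('c'): new char, reset run to 1
  Position 9 ('c'): continues run of 'c', length=2
  Position 10 ('c'): continues run of 'c', length=3
  Position 11 ('a'): new char, reset run to 1
Longest run: 'c' with length 3

3


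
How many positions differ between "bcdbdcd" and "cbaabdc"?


Comparing "bcdbdcd" and "cbaabdc" position by position:
  Position 0: 'b' vs 'c' => DIFFER
  Position 1: 'c' vs 'b' => DIFFER
  Position 2: 'd' vs 'a' => DIFFER
  Position 3: 'b' vs 'a' => DIFFER
  Position 4: 'd' vs 'b' => DIFFER
  Position 5: 'c' vs 'd' => DIFFER
  Position 6: 'd' vs 'c' => DIFFER
Positions that differ: 7

7


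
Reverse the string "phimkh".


Input: phimkh
Reading characters right to left:
  Position 5: 'h'
  Position 4: 'k'
  Position 3: 'm'
  Position 2: 'i'
  Position 1: 'h'
  Position 0: 'p'
Reversed: hkmihp

hkmihp


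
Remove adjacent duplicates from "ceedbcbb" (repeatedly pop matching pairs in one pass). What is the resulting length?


Input: ceedbcbb
Stack-based adjacent duplicate removal:
  Read 'c': push. Stack: c
  Read 'e': push. Stack: ce
  Read 'e': matches stack top 'e' => pop. Stack: c
  Read 'd': push. Stack: cd
  Read 'b': push. Stack: cdb
  Read 'c': push. Stack: cdbc
  Read 'b': push. Stack: cdbcb
  Read 'b': matches stack top 'b' => pop. Stack: cdbc
Final stack: "cdbc" (length 4)

4


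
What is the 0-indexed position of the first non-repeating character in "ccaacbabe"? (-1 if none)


Input: ccaacbabe
Character frequencies:
  'a': 3
  'b': 2
  'c': 3
  'e': 1
Scanning left to right for freq == 1:
  Position 0 ('c'): freq=3, skip
  Position 1 ('c'): freq=3, skip
  Position 2 ('a'): freq=3, skip
  Position 3 ('a'): freq=3, skip
  Position 4 ('c'): freq=3, skip
  Position 5 ('b'): freq=2, skip
  Position 6 ('a'): freq=3, skip
  Position 7 ('b'): freq=2, skip
  Position 8 ('e'): unique! => answer = 8

8


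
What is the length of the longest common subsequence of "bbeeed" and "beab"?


LCS of "bbeeed" and "beab"
DP table:
           b    e    a    b
      0    0    0    0    0
  b   0    1    1    1    1
  b   0    1    1    1    2
  e   0    1    2    2    2
  e   0    1    2    2    2
  e   0    1    2    2    2
  d   0    1    2    2    2
LCS length = dp[6][4] = 2

2


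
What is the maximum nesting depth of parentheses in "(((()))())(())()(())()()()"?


Input: "(((()))())(())()(())()()()"
Tracking depth:
  Position 0 '(': depth becomes 1
  Position 1 '(': depth becomes 2
  Position 2 '(': depth becomes 3
  Position 3 '(': depth becomes 4
  Position 4 ')': depth becomes 3
  Position 5 ')': depth becomes 2
  Position 6 ')': depth becomes 1
  Position 7 '(': depth becomes 2
  Position 8 ')': depth becomes 1
  Position 9 ')': depth becomes 0
  Position 10 '(': depth becomes 1
  Position 11 '(': depth becomes 2
  Position 12 ')': depth becomes 1
  Position 13 ')': depth becomes 0
  Position 14 '(': depth becomes 1
  Position 15 ')': depth becomes 0
  Position 16 '(': depth becomes 1
  Position 17 '(': depth becomes 2
  Position 18 ')': depth becomes 1
  Position 19 ')': depth becomes 0
  Position 20 '(': depth becomes 1
  Position 21 ')': depth becomes 0
  Position 22 '(': depth becomes 1
  Position 23 ')': depth becomes 0
  Position 24 '(': depth becomes 1
  Position 25 ')': depth becomes 0
Maximum depth reached: 4

4


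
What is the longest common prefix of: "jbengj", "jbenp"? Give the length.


Words: jbengj, jbenp
  Position 0: all 'j' => match
  Position 1: all 'b' => match
  Position 2: all 'e' => match
  Position 3: all 'n' => match
  Position 4: ('g', 'p') => mismatch, stop
LCP = "jben" (length 4)

4


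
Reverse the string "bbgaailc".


Input: bbgaailc
Reading characters right to left:
  Position 7: 'c'
  Position 6: 'l'
  Position 5: 'i'
  Position 4: 'a'
  Position 3: 'a'
  Position 2: 'g'
  Position 1: 'b'
  Position 0: 'b'
Reversed: cliaagbb

cliaagbb


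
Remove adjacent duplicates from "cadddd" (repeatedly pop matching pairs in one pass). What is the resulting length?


Input: cadddd
Stack-based adjacent duplicate removal:
  Read 'c': push. Stack: c
  Read 'a': push. Stack: ca
  Read 'd': push. Stack: cad
  Read 'd': matches stack top 'd' => pop. Stack: ca
  Read 'd': push. Stack: cad
  Read 'd': matches stack top 'd' => pop. Stack: ca
Final stack: "ca" (length 2)

2


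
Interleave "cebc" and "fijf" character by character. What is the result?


Interleaving "cebc" and "fijf":
  Position 0: 'c' from first, 'f' from second => "cf"
  Position 1: 'e' from first, 'i' from second => "ei"
  Position 2: 'b' from first, 'j' from second => "bj"
  Position 3: 'c' from first, 'f' from second => "cf"
Result: cfeibjcf

cfeibjcf


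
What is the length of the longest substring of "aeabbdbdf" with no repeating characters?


Input: "aeabbdbdf"
Sliding window (track last position of each char):
  Position 0 ('a'): window [0,0] length 1 -- new best
  Position 1 ('e'): window [0,1] length 2 -- new best
  Position 2 ('a'): repeat (last at 0), move window start to 1
  Position 2 ('a'): window [1,2] length 2
  Position 3 ('b'): window [1,3] length 3 -- new best
  Position 4 ('b'): repeat (last at 3), move window start to 4
  Position 4 ('b'): window [4,4] length 1
  Position 5 ('d'): window [4,5] length 2
  Position 6 ('b'): repeat (last at 4), move window start to 5
  Position 6 ('b'): window [5,6] length 2
  Position 7 ('d'): repeat (last at 5), move window start to 6
  Position 7 ('d'): window [6,7] length 2
  Position 8 ('f'): window [6,8] length 3
Longest substring with no repeats: "eab" with length 3

3


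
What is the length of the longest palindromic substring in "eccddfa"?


Input: "eccddfa"
Checking substrings for palindromes:
  [1:3] "cc" (len 2) => palindrome
  [3:5] "dd" (len 2) => palindrome
Longest palindromic substring: "cc" with length 2

2


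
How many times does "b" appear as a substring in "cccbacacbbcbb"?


Searching for "b" in "cccbacacbbcbb"
Scanning each position:
  Position 0: "c" => no
  Position 1: "c" => no
  Position 2: "c" => no
  Position 3: "b" => MATCH
  Position 4: "a" => no
  Position 5: "c" => no
  Position 6: "a" => no
  Position 7: "c" => no
  Position 8: "b" => MATCH
  Position 9: "b" => MATCH
  Position 10: "c" => no
  Position 11: "b" => MATCH
  Position 12: "b" => MATCH
Total occurrences: 5

5


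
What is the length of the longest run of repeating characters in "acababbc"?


Input: "acababbc"
Scanning for longest run:
  Position 1 ('c'): new char, reset run to 1
  Position 2 ('a'): new char, reset run to 1
  Position 3 ('b'): new char, reset run to 1
  Position 4 ('a'): new char, reset run to 1
  Position 5 ('b'): new char, reset run to 1
  Position 6 ('b'): continues run of 'b', length=2
  Position 7 ('c'): new char, reset run to 1
Longest run: 'b' with length 2

2


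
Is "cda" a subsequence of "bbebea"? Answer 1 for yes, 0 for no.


Check if "cda" is a subsequence of "bbebea"
Greedy scan:
  Position 0 ('b'): no match needed
  Position 1 ('b'): no match needed
  Position 2 ('e'): no match needed
  Position 3 ('b'): no match needed
  Position 4 ('e'): no match needed
  Position 5 ('a'): no match needed
Only matched 0/3 characters => not a subsequence

0


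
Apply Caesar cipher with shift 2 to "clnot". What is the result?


Caesar cipher: shift "clnot" by 2
  'c' (pos 2) + 2 = pos 4 = 'e'
  'l' (pos 11) + 2 = pos 13 = 'n'
  'n' (pos 13) + 2 = pos 15 = 'p'
  'o' (pos 14) + 2 = pos 16 = 'q'
  't' (pos 19) + 2 = pos 21 = 'v'
Result: enpqv

enpqv


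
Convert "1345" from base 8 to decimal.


Input: "1345" in base 8
Positional expansion:
  Digit '1' (value 1) x 8^3 = 512
  Digit '3' (value 3) x 8^2 = 192
  Digit '4' (value 4) x 8^1 = 32
  Digit '5' (value 5) x 8^0 = 5
Sum = 741

741


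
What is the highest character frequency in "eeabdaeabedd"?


Input: eeabdaeabedd
Character counts:
  'a': 3
  'b': 2
  'd': 3
  'e': 4
Maximum frequency: 4

4


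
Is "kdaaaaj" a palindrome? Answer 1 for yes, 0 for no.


Input: kdaaaaj
Reversed: jaaaadk
  Compare pos 0 ('k') with pos 6 ('j'): MISMATCH
  Compare pos 1 ('d') with pos 5 ('a'): MISMATCH
  Compare pos 2 ('a') with pos 4 ('a'): match
Result: not a palindrome

0


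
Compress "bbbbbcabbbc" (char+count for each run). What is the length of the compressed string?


Input: bbbbbcabbbc
Runs:
  'b' x 5 => "b5"
  'c' x 1 => "c1"
  'a' x 1 => "a1"
  'b' x 3 => "b3"
  'c' x 1 => "c1"
Compressed: "b5c1a1b3c1"
Compressed length: 10

10


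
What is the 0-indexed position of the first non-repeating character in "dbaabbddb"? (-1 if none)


Input: dbaabbddb
Character frequencies:
  'a': 2
  'b': 4
  'd': 3
Scanning left to right for freq == 1:
  Position 0 ('d'): freq=3, skip
  Position 1 ('b'): freq=4, skip
  Position 2 ('a'): freq=2, skip
  Position 3 ('a'): freq=2, skip
  Position 4 ('b'): freq=4, skip
  Position 5 ('b'): freq=4, skip
  Position 6 ('d'): freq=3, skip
  Position 7 ('d'): freq=3, skip
  Position 8 ('b'): freq=4, skip
  No unique character found => answer = -1

-1


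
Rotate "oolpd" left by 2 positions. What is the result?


Input: "oolpd", rotate left by 2
First 2 characters: "oo"
Remaining characters: "lpd"
Concatenate remaining + first: "lpd" + "oo" = "lpdoo"

lpdoo


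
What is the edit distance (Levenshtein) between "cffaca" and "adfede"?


Computing edit distance: "cffaca" -> "adfede"
DP table:
           a    d    f    e    d    e
      0    1    2    3    4    5    6
  c   1    1    2    3    4    5    6
  f   2    2    2    2    3    4    5
  f   3    3    3    2    3    4    5
  a   4    3    4    3    3    4    5
  c   5    4    4    4    4    4    5
  a   6    5    5    5    5    5    5
Edit distance = dp[6][6] = 5

5


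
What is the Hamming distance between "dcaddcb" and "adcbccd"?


Comparing "dcaddcb" and "adcbccd" position by position:
  Position 0: 'd' vs 'a' => differ
  Position 1: 'c' vs 'd' => differ
  Position 2: 'a' vs 'c' => differ
  Position 3: 'd' vs 'b' => differ
  Position 4: 'd' vs 'c' => differ
  Position 5: 'c' vs 'c' => same
  Position 6: 'b' vs 'd' => differ
Total differences (Hamming distance): 6

6


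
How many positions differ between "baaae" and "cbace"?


Comparing "baaae" and "cbace" position by position:
  Position 0: 'b' vs 'c' => DIFFER
  Position 1: 'a' vs 'b' => DIFFER
  Position 2: 'a' vs 'a' => same
  Position 3: 'a' vs 'c' => DIFFER
  Position 4: 'e' vs 'e' => same
Positions that differ: 3

3


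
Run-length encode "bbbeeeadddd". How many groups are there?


Input: bbbeeeadddd
Scanning for consecutive runs:
  Group 1: 'b' x 3 (positions 0-2)
  Group 2: 'e' x 3 (positions 3-5)
  Group 3: 'a' x 1 (positions 6-6)
  Group 4: 'd' x 4 (positions 7-10)
Total groups: 4

4


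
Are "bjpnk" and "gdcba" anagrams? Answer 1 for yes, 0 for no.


Strings: "bjpnk", "gdcba"
Sorted first:  bjknp
Sorted second: abcdg
Differ at position 0: 'b' vs 'a' => not anagrams

0


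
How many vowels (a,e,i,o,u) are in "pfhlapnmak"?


Input: pfhlapnmak
Checking each character:
  'p' at position 0: consonant
  'f' at position 1: consonant
  'h' at position 2: consonant
  'l' at position 3: consonant
  'a' at position 4: vowel (running total: 1)
  'p' at position 5: consonant
  'n' at position 6: consonant
  'm' at position 7: consonant
  'a' at position 8: vowel (running total: 2)
  'k' at position 9: consonant
Total vowels: 2

2


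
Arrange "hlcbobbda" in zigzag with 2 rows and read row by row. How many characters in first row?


Zigzag "hlcbobbda" into 2 rows:
Placing characters:
  'h' => row 0
  'l' => row 1
  'c' => row 0
  'b' => row 1
  'o' => row 0
  'b' => row 1
  'b' => row 0
  'd' => row 1
  'a' => row 0
Rows:
  Row 0: "hcoba"
  Row 1: "lbbd"
First row length: 5

5


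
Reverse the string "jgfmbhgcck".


Input: jgfmbhgcck
Reading characters right to left:
  Position 9: 'k'
  Position 8: 'c'
  Position 7: 'c'
  Position 6: 'g'
  Position 5: 'h'
  Position 4: 'b'
  Position 3: 'm'
  Position 2: 'f'
  Position 1: 'g'
  Position 0: 'j'
Reversed: kccghbmfgj

kccghbmfgj


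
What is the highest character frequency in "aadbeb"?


Input: aadbeb
Character counts:
  'a': 2
  'b': 2
  'd': 1
  'e': 1
Maximum frequency: 2

2


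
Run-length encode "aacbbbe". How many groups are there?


Input: aacbbbe
Scanning for consecutive runs:
  Group 1: 'a' x 2 (positions 0-1)
  Group 2: 'c' x 1 (positions 2-2)
  Group 3: 'b' x 3 (positions 3-5)
  Group 4: 'e' x 1 (positions 6-6)
Total groups: 4

4


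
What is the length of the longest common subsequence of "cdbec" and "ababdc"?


LCS of "cdbec" and "ababdc"
DP table:
           a    b    a    b    d    c
      0    0    0    0    0    0    0
  c   0    0    0    0    0    0    1
  d   0    0    0    0    0    1    1
  b   0    0    1    1    1    1    1
  e   0    0    1    1    1    1    1
  c   0    0    1    1    1    1    2
LCS length = dp[5][6] = 2

2


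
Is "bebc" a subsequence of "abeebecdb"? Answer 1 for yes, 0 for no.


Check if "bebc" is a subsequence of "abeebecdb"
Greedy scan:
  Position 0 ('a'): no match needed
  Position 1 ('b'): matches sub[0] = 'b'
  Position 2 ('e'): matches sub[1] = 'e'
  Position 3 ('e'): no match needed
  Position 4 ('b'): matches sub[2] = 'b'
  Position 5 ('e'): no match needed
  Position 6 ('c'): matches sub[3] = 'c'
  Position 7 ('d'): no match needed
  Position 8 ('b'): no match needed
All 4 characters matched => is a subsequence

1


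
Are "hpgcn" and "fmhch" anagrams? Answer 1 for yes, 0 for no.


Strings: "hpgcn", "fmhch"
Sorted first:  cghnp
Sorted second: cfhhm
Differ at position 1: 'g' vs 'f' => not anagrams

0


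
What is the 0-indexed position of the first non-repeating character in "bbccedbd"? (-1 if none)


Input: bbccedbd
Character frequencies:
  'b': 3
  'c': 2
  'd': 2
  'e': 1
Scanning left to right for freq == 1:
  Position 0 ('b'): freq=3, skip
  Position 1 ('b'): freq=3, skip
  Position 2 ('c'): freq=2, skip
  Position 3 ('c'): freq=2, skip
  Position 4 ('e'): unique! => answer = 4

4


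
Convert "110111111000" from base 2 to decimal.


Input: "110111111000" in base 2
Positional expansion:
  Digit '1' (value 1) x 2^11 = 2048
  Digit '1' (value 1) x 2^10 = 1024
  Digit '0' (value 0) x 2^9 = 0
  Digit '1' (value 1) x 2^8 = 256
  Digit '1' (value 1) x 2^7 = 128
  Digit '1' (value 1) x 2^6 = 64
  Digit '1' (value 1) x 2^5 = 32
  Digit '1' (value 1) x 2^4 = 16
  Digit '1' (value 1) x 2^3 = 8
  Digit '0' (value 0) x 2^2 = 0
  Digit '0' (value 0) x 2^1 = 0
  Digit '0' (value 0) x 2^0 = 0
Sum = 3576

3576


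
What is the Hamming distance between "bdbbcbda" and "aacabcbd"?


Comparing "bdbbcbda" and "aacabcbd" position by position:
  Position 0: 'b' vs 'a' => differ
  Position 1: 'd' vs 'a' => differ
  Position 2: 'b' vs 'c' => differ
  Position 3: 'b' vs 'a' => differ
  Position 4: 'c' vs 'b' => differ
  Position 5: 'b' vs 'c' => differ
  Position 6: 'd' vs 'b' => differ
  Position 7: 'a' vs 'd' => differ
Total differences (Hamming distance): 8

8


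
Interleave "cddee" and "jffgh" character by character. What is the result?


Interleaving "cddee" and "jffgh":
  Position 0: 'c' from first, 'j' from second => "cj"
  Position 1: 'd' from first, 'f' from second => "df"
  Position 2: 'd' from first, 'f' from second => "df"
  Position 3: 'e' from first, 'g' from second => "eg"
  Position 4: 'e' from first, 'h' from second => "eh"
Result: cjdfdfegeh

cjdfdfegeh


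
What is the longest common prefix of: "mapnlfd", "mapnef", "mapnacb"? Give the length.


Words: mapnlfd, mapnef, mapnacb
  Position 0: all 'm' => match
  Position 1: all 'a' => match
  Position 2: all 'p' => match
  Position 3: all 'n' => match
  Position 4: ('l', 'e', 'a') => mismatch, stop
LCP = "mapn" (length 4)

4


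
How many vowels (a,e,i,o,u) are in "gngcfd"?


Input: gngcfd
Checking each character:
  'g' at position 0: consonant
  'n' at position 1: consonant
  'g' at position 2: consonant
  'c' at position 3: consonant
  'f' at position 4: consonant
  'd' at position 5: consonant
Total vowels: 0

0


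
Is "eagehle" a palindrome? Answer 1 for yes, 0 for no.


Input: eagehle
Reversed: elhegae
  Compare pos 0 ('e') with pos 6 ('e'): match
  Compare pos 1 ('a') with pos 5 ('l'): MISMATCH
  Compare pos 2 ('g') with pos 4 ('h'): MISMATCH
Result: not a palindrome

0


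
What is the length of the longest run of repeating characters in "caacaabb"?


Input: "caacaabb"
Scanning for longest run:
  Position 1 ('a'): new char, reset run to 1
  Position 2 ('a'): continues run of 'a', length=2
  Position 3 ('c'): new char, reset run to 1
  Position 4 ('a'): new char, reset run to 1
  Position 5 ('a'): continues run of 'a', length=2
  Position 6 ('b'): new char, reset run to 1
  Position 7 ('b'): continues run of 'b', length=2
Longest run: 'a' with length 2

2


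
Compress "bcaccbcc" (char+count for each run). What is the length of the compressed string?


Input: bcaccbcc
Runs:
  'b' x 1 => "b1"
  'c' x 1 => "c1"
  'a' x 1 => "a1"
  'c' x 2 => "c2"
  'b' x 1 => "b1"
  'c' x 2 => "c2"
Compressed: "b1c1a1c2b1c2"
Compressed length: 12

12


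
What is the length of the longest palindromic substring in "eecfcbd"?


Input: "eecfcbd"
Checking substrings for palindromes:
  [2:5] "cfc" (len 3) => palindrome
  [0:2] "ee" (len 2) => palindrome
Longest palindromic substring: "cfc" with length 3

3


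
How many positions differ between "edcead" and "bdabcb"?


Comparing "edcead" and "bdabcb" position by position:
  Position 0: 'e' vs 'b' => DIFFER
  Position 1: 'd' vs 'd' => same
  Position 2: 'c' vs 'a' => DIFFER
  Position 3: 'e' vs 'b' => DIFFER
  Position 4: 'a' vs 'c' => DIFFER
  Position 5: 'd' vs 'b' => DIFFER
Positions that differ: 5

5


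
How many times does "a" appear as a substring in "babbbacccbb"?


Searching for "a" in "babbbacccbb"
Scanning each position:
  Position 0: "b" => no
  Position 1: "a" => MATCH
  Position 2: "b" => no
  Position 3: "b" => no
  Position 4: "b" => no
  Position 5: "a" => MATCH
  Position 6: "c" => no
  Position 7: "c" => no
  Position 8: "c" => no
  Position 9: "b" => no
  Position 10: "b" => no
Total occurrences: 2

2


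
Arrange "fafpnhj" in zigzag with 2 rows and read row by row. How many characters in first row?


Zigzag "fafpnhj" into 2 rows:
Placing characters:
  'f' => row 0
  'a' => row 1
  'f' => row 0
  'p' => row 1
  'n' => row 0
  'h' => row 1
  'j' => row 0
Rows:
  Row 0: "ffnj"
  Row 1: "aph"
First row length: 4

4


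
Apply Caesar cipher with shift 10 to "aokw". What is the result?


Caesar cipher: shift "aokw" by 10
  'a' (pos 0) + 10 = pos 10 = 'k'
  'o' (pos 14) + 10 = pos 24 = 'y'
  'k' (pos 10) + 10 = pos 20 = 'u'
  'w' (pos 22) + 10 = pos 6 = 'g'
Result: kyug

kyug


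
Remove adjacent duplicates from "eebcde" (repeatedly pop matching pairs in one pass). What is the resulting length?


Input: eebcde
Stack-based adjacent duplicate removal:
  Read 'e': push. Stack: e
  Read 'e': matches stack top 'e' => pop. Stack: (empty)
  Read 'b': push. Stack: b
  Read 'c': push. Stack: bc
  Read 'd': push. Stack: bcd
  Read 'e': push. Stack: bcde
Final stack: "bcde" (length 4)

4


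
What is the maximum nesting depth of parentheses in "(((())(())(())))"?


Input: "(((())(())(())))"
Tracking depth:
  Position 0 '(': depth becomes 1
  Position 1 '(': depth becomes 2
  Position 2 '(': depth becomes 3
  Position 3 '(': depth becomes 4
  Position 4 ')': depth becomes 3
  Position 5 ')': depth becomes 2
  Position 6 '(': depth becomes 3
  Position 7 '(': depth becomes 4
  Position 8 ')': depth becomes 3
  Position 9 ')': depth becomes 2
  Position 10 '(': depth becomes 3
  Position 11 '(': depth becomes 4
  Position 12 ')': depth becomes 3
  Position 13 ')': depth becomes 2
  Position 14 ')': depth becomes 1
  Position 15 ')': depth becomes 0
Maximum depth reached: 4

4


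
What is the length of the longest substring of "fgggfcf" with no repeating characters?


Input: "fgggfcf"
Sliding window (track last position of each char):
  Position 0 ('f'): window [0,0] length 1 -- new best
  Position 1 ('g'): window [0,1] length 2 -- new best
  Position 2 ('g'): repeat (last at 1), move window start to 2
  Position 2 ('g'): window [2,2] length 1
  Position 3 ('g'): repeat (last at 2), move window start to 3
  Position 3 ('g'): window [3,3] length 1
  Position 4 ('f'): window [3,4] length 2
  Position 5 ('c'): window [3,5] length 3 -- new best
  Position 6 ('f'): repeat (last at 4), move window start to 5
  Position 6 ('f'): window [5,6] length 2
Longest substring with no repeats: "gfc" with length 3

3


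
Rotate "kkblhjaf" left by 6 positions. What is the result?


Input: "kkblhjaf", rotate left by 6
First 6 characters: "kkblhj"
Remaining characters: "af"
Concatenate remaining + first: "af" + "kkblhj" = "afkkblhj"

afkkblhj


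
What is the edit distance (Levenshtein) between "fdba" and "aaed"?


Computing edit distance: "fdba" -> "aaed"
DP table:
           a    a    e    d
      0    1    2    3    4
  f   1    1    2    3    4
  d   2    2    2    3    3
  b   3    3    3    3    4
  a   4    3    3    4    4
Edit distance = dp[4][4] = 4

4


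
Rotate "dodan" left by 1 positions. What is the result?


Input: "dodan", rotate left by 1
First 1 characters: "d"
Remaining characters: "odan"
Concatenate remaining + first: "odan" + "d" = "odand"

odand


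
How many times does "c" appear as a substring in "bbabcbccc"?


Searching for "c" in "bbabcbccc"
Scanning each position:
  Position 0: "b" => no
  Position 1: "b" => no
  Position 2: "a" => no
  Position 3: "b" => no
  Position 4: "c" => MATCH
  Position 5: "b" => no
  Position 6: "c" => MATCH
  Position 7: "c" => MATCH
  Position 8: "c" => MATCH
Total occurrences: 4

4


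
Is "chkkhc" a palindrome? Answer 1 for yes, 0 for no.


Input: chkkhc
Reversed: chkkhc
  Compare pos 0 ('c') with pos 5 ('c'): match
  Compare pos 1 ('h') with pos 4 ('h'): match
  Compare pos 2 ('k') with pos 3 ('k'): match
Result: palindrome

1


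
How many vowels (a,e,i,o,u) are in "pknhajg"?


Input: pknhajg
Checking each character:
  'p' at position 0: consonant
  'k' at position 1: consonant
  'n' at position 2: consonant
  'h' at position 3: consonant
  'a' at position 4: vowel (running total: 1)
  'j' at position 5: consonant
  'g' at position 6: consonant
Total vowels: 1

1


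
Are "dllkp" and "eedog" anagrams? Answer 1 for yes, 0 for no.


Strings: "dllkp", "eedog"
Sorted first:  dkllp
Sorted second: deego
Differ at position 1: 'k' vs 'e' => not anagrams

0


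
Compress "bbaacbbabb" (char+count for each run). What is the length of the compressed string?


Input: bbaacbbabb
Runs:
  'b' x 2 => "b2"
  'a' x 2 => "a2"
  'c' x 1 => "c1"
  'b' x 2 => "b2"
  'a' x 1 => "a1"
  'b' x 2 => "b2"
Compressed: "b2a2c1b2a1b2"
Compressed length: 12

12


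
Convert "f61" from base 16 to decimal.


Input: "f61" in base 16
Positional expansion:
  Digit 'f' (value 15) x 16^2 = 3840
  Digit '6' (value 6) x 16^1 = 96
  Digit '1' (value 1) x 16^0 = 1
Sum = 3937

3937


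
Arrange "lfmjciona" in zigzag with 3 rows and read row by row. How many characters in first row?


Zigzag "lfmjciona" into 3 rows:
Placing characters:
  'l' => row 0
  'f' => row 1
  'm' => row 2
  'j' => row 1
  'c' => row 0
  'i' => row 1
  'o' => row 2
  'n' => row 1
  'a' => row 0
Rows:
  Row 0: "lca"
  Row 1: "fjin"
  Row 2: "mo"
First row length: 3

3


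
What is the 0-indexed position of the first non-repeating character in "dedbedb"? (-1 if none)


Input: dedbedb
Character frequencies:
  'b': 2
  'd': 3
  'e': 2
Scanning left to right for freq == 1:
  Position 0 ('d'): freq=3, skip
  Position 1 ('e'): freq=2, skip
  Position 2 ('d'): freq=3, skip
  Position 3 ('b'): freq=2, skip
  Position 4 ('e'): freq=2, skip
  Position 5 ('d'): freq=3, skip
  Position 6 ('b'): freq=2, skip
  No unique character found => answer = -1

-1


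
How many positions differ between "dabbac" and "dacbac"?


Comparing "dabbac" and "dacbac" position by position:
  Position 0: 'd' vs 'd' => same
  Position 1: 'a' vs 'a' => same
  Position 2: 'b' vs 'c' => DIFFER
  Position 3: 'b' vs 'b' => same
  Position 4: 'a' vs 'a' => same
  Position 5: 'c' vs 'c' => same
Positions that differ: 1

1


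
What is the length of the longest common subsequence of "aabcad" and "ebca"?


LCS of "aabcad" and "ebca"
DP table:
           e    b    c    a
      0    0    0    0    0
  a   0    0    0    0    1
  a   0    0    0    0    1
  b   0    0    1    1    1
  c   0    0    1    2    2
  a   0    0    1    2    3
  d   0    0    1    2    3
LCS length = dp[6][4] = 3

3


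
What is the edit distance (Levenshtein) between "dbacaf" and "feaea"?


Computing edit distance: "dbacaf" -> "feaea"
DP table:
           f    e    a    e    a
      0    1    2    3    4    5
  d   1    1    2    3    4    5
  b   2    2    2    3    4    5
  a   3    3    3    2    3    4
  c   4    4    4    3    3    4
  a   5    5    5    4    4    3
  f   6    5    6    5    5    4
Edit distance = dp[6][5] = 4

4


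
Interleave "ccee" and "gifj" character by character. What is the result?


Interleaving "ccee" and "gifj":
  Position 0: 'c' from first, 'g' from second => "cg"
  Position 1: 'c' from first, 'i' from second => "ci"
  Position 2: 'e' from first, 'f' from second => "ef"
  Position 3: 'e' from first, 'j' from second => "ej"
Result: cgciefej

cgciefej


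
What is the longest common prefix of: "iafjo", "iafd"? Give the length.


Words: iafjo, iafd
  Position 0: all 'i' => match
  Position 1: all 'a' => match
  Position 2: all 'f' => match
  Position 3: ('j', 'd') => mismatch, stop
LCP = "iaf" (length 3)

3


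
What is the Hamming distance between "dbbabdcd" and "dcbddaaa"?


Comparing "dbbabdcd" and "dcbddaaa" position by position:
  Position 0: 'd' vs 'd' => same
  Position 1: 'b' vs 'c' => differ
  Position 2: 'b' vs 'b' => same
  Position 3: 'a' vs 'd' => differ
  Position 4: 'b' vs 'd' => differ
  Position 5: 'd' vs 'a' => differ
  Position 6: 'c' vs 'a' => differ
  Position 7: 'd' vs 'a' => differ
Total differences (Hamming distance): 6

6


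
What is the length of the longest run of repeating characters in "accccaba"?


Input: "accccaba"
Scanning for longest run:
  Position 1 ('c'): new char, reset run to 1
  Position 2 ('c'): continues run of 'c', length=2
  Position 3 ('c'): continues run of 'c', length=3
  Position 4 ('c'): continues run of 'c', length=4
  Position 5 ('a'): new char, reset run to 1
  Position 6 ('b'): new char, reset run to 1
  Position 7 ('a'): new char, reset run to 1
Longest run: 'c' with length 4

4


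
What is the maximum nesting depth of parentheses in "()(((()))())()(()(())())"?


Input: "()(((()))())()(()(())())"
Tracking depth:
  Position 0 '(': depth becomes 1
  Position 1 ')': depth becomes 0
  Position 2 '(': depth becomes 1
  Position 3 '(': depth becomes 2
  Position 4 '(': depth becomes 3
  Position 5 '(': depth becomes 4
  Position 6 ')': depth becomes 3
  Position 7 ')': depth becomes 2
  Position 8 ')': depth becomes 1
  Position 9 '(': depth becomes 2
  Position 10 ')': depth becomes 1
  Position 11 ')': depth becomes 0
  Position 12 '(': depth becomes 1
  Position 13 ')': depth becomes 0
  Position 14 '(': depth becomes 1
  Position 15 '(': depth becomes 2
  Position 16 ')': depth becomes 1
  Position 17 '(': depth becomes 2
  Position 18 '(': depth becomes 3
  Position 19 ')': depth becomes 2
  Position 20 ')': depth becomes 1
  Position 21 '(': depth becomes 2
  Position 22 ')': depth becomes 1
  Position 23 ')': depth becomes 0
Maximum depth reached: 4

4


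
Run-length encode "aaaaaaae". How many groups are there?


Input: aaaaaaae
Scanning for consecutive runs:
  Group 1: 'a' x 7 (positions 0-6)
  Group 2: 'e' x 1 (positions 7-7)
Total groups: 2

2


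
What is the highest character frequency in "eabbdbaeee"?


Input: eabbdbaeee
Character counts:
  'a': 2
  'b': 3
  'd': 1
  'e': 4
Maximum frequency: 4

4


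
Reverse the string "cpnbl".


Input: cpnbl
Reading characters right to left:
  Position 4: 'l'
  Position 3: 'b'
  Position 2: 'n'
  Position 1: 'p'
  Position 0: 'c'
Reversed: lbnpc

lbnpc


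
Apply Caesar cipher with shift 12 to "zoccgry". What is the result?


Caesar cipher: shift "zoccgry" by 12
  'z' (pos 25) + 12 = pos 11 = 'l'
  'o' (pos 14) + 12 = pos 0 = 'a'
  'c' (pos 2) + 12 = pos 14 = 'o'
  'c' (pos 2) + 12 = pos 14 = 'o'
  'g' (pos 6) + 12 = pos 18 = 's'
  'r' (pos 17) + 12 = pos 3 = 'd'
  'y' (pos 24) + 12 = pos 10 = 'k'
Result: laoosdk

laoosdk


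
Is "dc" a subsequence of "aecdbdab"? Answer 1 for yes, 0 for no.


Check if "dc" is a subsequence of "aecdbdab"
Greedy scan:
  Position 0 ('a'): no match needed
  Position 1 ('e'): no match needed
  Position 2 ('c'): no match needed
  Position 3 ('d'): matches sub[0] = 'd'
  Position 4 ('b'): no match needed
  Position 5 ('d'): no match needed
  Position 6 ('a'): no match needed
  Position 7 ('b'): no match needed
Only matched 1/2 characters => not a subsequence

0


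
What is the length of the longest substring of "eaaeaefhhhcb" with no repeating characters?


Input: "eaaeaefhhhcb"
Sliding window (track last position of each char):
  Position 0 ('e'): window [0,0] length 1 -- new best
  Position 1 ('a'): window [0,1] length 2 -- new best
  Position 2 ('a'): repeat (last at 1), move window start to 2
  Position 2 ('a'): window [2,2] length 1
  Position 3 ('e'): window [2,3] length 2
  Position 4 ('a'): repeat (last at 2), move window start to 3
  Position 4 ('a'): window [3,4] length 2
  Position 5 ('e'): repeat (last at 3), move window start to 4
  Position 5 ('e'): window [4,5] length 2
  Position 6 ('f'): window [4,6] length 3 -- new best
  Position 7 ('h'): window [4,7] length 4 -- new best
  Position 8 ('h'): repeat (last at 7), move window start to 8
  Position 8 ('h'): window [8,8] length 1
  Position 9 ('h'): repeat (last at 8), move window start to 9
  Position 9 ('h'): window [9,9] length 1
  Position 10 ('c'): window [9,10] length 2
  Position 11 ('b'): window [9,11] length 3
Longest substring with no repeats: "aefh" with length 4

4


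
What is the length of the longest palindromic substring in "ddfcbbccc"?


Input: "ddfcbbccc"
Checking substrings for palindromes:
  [3:7] "cbbc" (len 4) => palindrome
  [6:9] "ccc" (len 3) => palindrome
  [0:2] "dd" (len 2) => palindrome
  [4:6] "bb" (len 2) => palindrome
  [6:8] "cc" (len 2) => palindrome
  [7:9] "cc" (len 2) => palindrome
Longest palindromic substring: "cbbc" with length 4

4


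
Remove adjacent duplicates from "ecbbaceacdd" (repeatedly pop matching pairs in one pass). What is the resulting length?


Input: ecbbaceacdd
Stack-based adjacent duplicate removal:
  Read 'e': push. Stack: e
  Read 'c': push. Stack: ec
  Read 'b': push. Stack: ecb
  Read 'b': matches stack top 'b' => pop. Stack: ec
  Read 'a': push. Stack: eca
  Read 'c': push. Stack: ecac
  Read 'e': push. Stack: ecace
  Read 'a': push. Stack: ecacea
  Read 'c': push. Stack: ecaceac
  Read 'd': push. Stack: ecaceacd
  Read 'd': matches stack top 'd' => pop. Stack: ecaceac
Final stack: "ecaceac" (length 7)

7


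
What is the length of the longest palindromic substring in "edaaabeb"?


Input: "edaaabeb"
Checking substrings for palindromes:
  [2:5] "aaa" (len 3) => palindrome
  [5:8] "beb" (len 3) => palindrome
  [2:4] "aa" (len 2) => palindrome
  [3:5] "aa" (len 2) => palindrome
Longest palindromic substring: "aaa" with length 3

3


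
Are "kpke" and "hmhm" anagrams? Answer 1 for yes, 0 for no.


Strings: "kpke", "hmhm"
Sorted first:  ekkp
Sorted second: hhmm
Differ at position 0: 'e' vs 'h' => not anagrams

0


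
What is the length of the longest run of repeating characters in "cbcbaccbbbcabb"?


Input: "cbcbaccbbbcabb"
Scanning for longest run:
  Position 1 ('b'): new char, reset run to 1
  Position 2 ('c'): new char, reset run to 1
  Position 3 ('b'): new char, reset run to 1
  Position 4 ('a'): new char, reset run to 1
  Position 5 ('c'): new char, reset run to 1
  Position 6 ('c'): continues run of 'c', length=2
  Position 7 ('b'): new char, reset run to 1
  Position 8 ('b'): continues run of 'b', length=2
  Position 9 ('b'): continues run of 'b', length=3
  Position 10 ('c'): new char, reset run to 1
  Position 11 ('a'): new char, reset run to 1
  Position 12 ('b'): new char, reset run to 1
  Position 13 ('b'): continues run of 'b', length=2
Longest run: 'b' with length 3

3


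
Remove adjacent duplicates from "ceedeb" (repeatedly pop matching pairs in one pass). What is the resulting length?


Input: ceedeb
Stack-based adjacent duplicate removal:
  Read 'c': push. Stack: c
  Read 'e': push. Stack: ce
  Read 'e': matches stack top 'e' => pop. Stack: c
  Read 'd': push. Stack: cd
  Read 'e': push. Stack: cde
  Read 'b': push. Stack: cdeb
Final stack: "cdeb" (length 4)

4


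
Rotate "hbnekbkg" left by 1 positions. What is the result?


Input: "hbnekbkg", rotate left by 1
First 1 characters: "h"
Remaining characters: "bnekbkg"
Concatenate remaining + first: "bnekbkg" + "h" = "bnekbkgh"

bnekbkgh


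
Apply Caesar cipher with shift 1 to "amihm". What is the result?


Caesar cipher: shift "amihm" by 1
  'a' (pos 0) + 1 = pos 1 = 'b'
  'm' (pos 12) + 1 = pos 13 = 'n'
  'i' (pos 8) + 1 = pos 9 = 'j'
  'h' (pos 7) + 1 = pos 8 = 'i'
  'm' (pos 12) + 1 = pos 13 = 'n'
Result: bnjin

bnjin


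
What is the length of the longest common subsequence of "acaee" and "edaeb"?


LCS of "acaee" and "edaeb"
DP table:
           e    d    a    e    b
      0    0    0    0    0    0
  a   0    0    0    1    1    1
  c   0    0    0    1    1    1
  a   0    0    0    1    1    1
  e   0    1    1    1    2    2
  e   0    1    1    1    2    2
LCS length = dp[5][5] = 2

2


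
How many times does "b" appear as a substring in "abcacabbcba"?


Searching for "b" in "abcacabbcba"
Scanning each position:
  Position 0: "a" => no
  Position 1: "b" => MATCH
  Position 2: "c" => no
  Position 3: "a" => no
  Position 4: "c" => no
  Position 5: "a" => no
  Position 6: "b" => MATCH
  Position 7: "b" => MATCH
  Position 8: "c" => no
  Position 9: "b" => MATCH
  Position 10: "a" => no
Total occurrences: 4

4


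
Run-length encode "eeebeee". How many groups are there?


Input: eeebeee
Scanning for consecutive runs:
  Group 1: 'e' x 3 (positions 0-2)
  Group 2: 'b' x 1 (positions 3-3)
  Group 3: 'e' x 3 (positions 4-6)
Total groups: 3

3


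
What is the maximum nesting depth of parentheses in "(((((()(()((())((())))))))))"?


Input: "(((((()(()((())((())))))))))"
Tracking depth:
  Position 0 '(': depth becomes 1
  Position 1 '(': depth becomes 2
  Position 2 '(': depth becomes 3
  Position 3 '(': depth becomes 4
  Position 4 '(': depth becomes 5
  Position 5 '(': depth becomes 6
  Position 6 ')': depth becomes 5
  Position 7 '(': depth becomes 6
  Position 8 '(': depth becomes 7
  Position 9 ')': depth becomes 6
  Position 10 '(': depth becomes 7
  Position 11 '(': depth becomes 8
  Position 12 '(': depth becomes 9
  Position 13 ')': depth becomes 8
  Position 14 ')': depth becomes 7
  Position 15 '(': depth becomes 8
  Position 16 '(': depth becomes 9
  Position 17 '(': depth becomes 10
  Position 18 ')': depth becomes 9
  Position 19 ')': depth becomes 8
  Position 20 ')': depth becomes 7
  Position 21 ')': depth becomes 6
  Position 22 ')': depth becomes 5
  Position 23 ')': depth becomes 4
  Position 24 ')': depth becomes 3
  Position 25 ')': depth becomes 2
  Position 26 ')': depth becomes 1
  Position 27 ')': depth becomes 0
Maximum depth reached: 10

10


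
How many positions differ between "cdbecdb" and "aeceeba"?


Comparing "cdbecdb" and "aeceeba" position by position:
  Position 0: 'c' vs 'a' => DIFFER
  Position 1: 'd' vs 'e' => DIFFER
  Position 2: 'b' vs 'c' => DIFFER
  Position 3: 'e' vs 'e' => same
  Position 4: 'c' vs 'e' => DIFFER
  Position 5: 'd' vs 'b' => DIFFER
  Position 6: 'b' vs 'a' => DIFFER
Positions that differ: 6

6


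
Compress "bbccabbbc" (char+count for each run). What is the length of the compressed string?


Input: bbccabbbc
Runs:
  'b' x 2 => "b2"
  'c' x 2 => "c2"
  'a' x 1 => "a1"
  'b' x 3 => "b3"
  'c' x 1 => "c1"
Compressed: "b2c2a1b3c1"
Compressed length: 10

10


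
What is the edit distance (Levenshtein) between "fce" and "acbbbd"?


Computing edit distance: "fce" -> "acbbbd"
DP table:
           a    c    b    b    b    d
      0    1    2    3    4    5    6
  f   1    1    2    3    4    5    6
  c   2    2    1    2    3    4    5
  e   3    3    2    2    3    4    5
Edit distance = dp[3][6] = 5

5


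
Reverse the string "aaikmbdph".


Input: aaikmbdph
Reading characters right to left:
  Position 8: 'h'
  Position 7: 'p'
  Position 6: 'd'
  Position 5: 'b'
  Position 4: 'm'
  Position 3: 'k'
  Position 2: 'i'
  Position 1: 'a'
  Position 0: 'a'
Reversed: hpdbmkiaa

hpdbmkiaa


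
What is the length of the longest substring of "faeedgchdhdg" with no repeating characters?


Input: "faeedgchdhdg"
Sliding window (track last position of each char):
  Position 0 ('f'): window [0,0] length 1 -- new best
  Position 1 ('a'): window [0,1] length 2 -- new best
  Position 2 ('e'): window [0,2] length 3 -- new best
  Position 3 ('e'): repeat (last at 2), move window start to 3
  Position 3 ('e'): window [3,3] length 1
  Position 4 ('d'): window [3,4] length 2
  Position 5 ('g'): window [3,5] length 3
  Position 6 ('c'): window [3,6] length 4 -- new best
  Position 7 ('h'): window [3,7] length 5 -- new best
  Position 8 ('d'): repeat (last at 4), move window start to 5
  Position 8 ('d'): window [5,8] length 4
  Position 9 ('h'): repeat (last at 7), move window start to 8
  Position 9 ('h'): window [8,9] length 2
  Position 10 ('d'): repeat (last at 8), move window start to 9
  Position 10 ('d'): window [9,10] length 2
  Position 11 ('g'): window [9,11] length 3
Longest substring with no repeats: "edgch" with length 5

5
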